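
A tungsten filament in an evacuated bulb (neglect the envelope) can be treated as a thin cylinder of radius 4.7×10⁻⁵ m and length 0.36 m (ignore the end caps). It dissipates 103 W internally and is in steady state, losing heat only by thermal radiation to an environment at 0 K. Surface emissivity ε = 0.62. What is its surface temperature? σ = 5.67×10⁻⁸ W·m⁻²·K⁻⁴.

T ≈ 2290 K

Steady state: internal power = radiated power, P = εσA T⁴.
Radiating area A = 2πrL = 1.063×10⁻⁴ m².
T⁴ = P/(εσA) = 103/(0.62·5.67×10⁻⁸·1.063×10⁻⁴) = 2.756×10¹³ K⁴.
T = (2.756×10¹³)^(1/4).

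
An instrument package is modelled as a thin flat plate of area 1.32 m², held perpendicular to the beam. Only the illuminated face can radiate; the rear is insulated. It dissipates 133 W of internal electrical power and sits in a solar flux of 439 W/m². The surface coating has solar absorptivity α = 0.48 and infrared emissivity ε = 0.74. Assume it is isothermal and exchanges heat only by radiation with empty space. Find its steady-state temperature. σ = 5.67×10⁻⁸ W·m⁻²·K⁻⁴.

T ≈ 294 K

At steady state, absorbed solar power + internal power = radiated power.
Absorbed: α·S·A_cross = 0.48·439·1.320 = 278.2 W (cross-section A).
Total input = 278.2 + 133 = 411.2 W.
Radiated: εσ·A_surf·T⁴ with A_surf = A = 1.320 m².
T⁴ = 411.2/(0.74·5.67×10⁻⁸·1.320) = 7.424×10⁹ K⁴.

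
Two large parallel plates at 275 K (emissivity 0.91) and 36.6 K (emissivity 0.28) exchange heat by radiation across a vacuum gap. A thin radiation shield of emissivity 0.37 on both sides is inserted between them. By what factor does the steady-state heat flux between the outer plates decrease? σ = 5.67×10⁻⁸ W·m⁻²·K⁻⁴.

factor ≈ 2.20

Without shield: q₀ = σΔ(T⁴)/(1/ε₁+1/ε₂−1) with denominator 3.670.
With shield the two gaps are in series; the resistances add: (1/ε₁+1/ε_s−1)+(1/ε_s+1/ε₂−1) = 2.802+5.274 = 8.076.
Heat-flux ratio q₀/q = 8.076/3.670.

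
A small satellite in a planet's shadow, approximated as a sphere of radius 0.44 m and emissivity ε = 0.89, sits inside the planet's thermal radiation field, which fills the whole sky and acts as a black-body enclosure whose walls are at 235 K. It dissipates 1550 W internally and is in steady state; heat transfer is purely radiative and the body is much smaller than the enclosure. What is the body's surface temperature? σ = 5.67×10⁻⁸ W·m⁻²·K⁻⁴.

T ≈ 354 K

For a small grey body in a large enclosure, net radiated power = εσA(T⁴ − T_w⁴).
Steady state: P = εσA(T⁴ − T_w⁴) with A = 4πr² = 2.433 m².
T⁴ = P/(εσA) + T_w⁴ = 1550/(0.89·5.67×10⁻⁸·2.433) + (235)⁴
    = 1.263×10¹⁰ + 3.050×10⁹ = 1.568×10¹⁰ K⁴.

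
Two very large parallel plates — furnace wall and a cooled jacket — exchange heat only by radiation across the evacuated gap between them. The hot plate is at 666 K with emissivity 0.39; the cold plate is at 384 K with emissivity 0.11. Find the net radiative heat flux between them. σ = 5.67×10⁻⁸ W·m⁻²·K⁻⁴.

For two infinite grey parallel plates, q = σ(T₁⁴ − T₂⁴)/(1/ε₁ + 1/ε₂ − 1).
T₁⁴ − T₂⁴ = 1.967×10¹¹ − 2.174×10¹⁰ = 1.750×10¹¹ K⁴.
1/ε₁ + 1/ε₂ − 1 = 2.564 + 9.091 − 1 = 10.66.
q = 5.67×10⁻⁸ × 1.750×10¹¹ / 10.66.

q ≈ 931 W/m²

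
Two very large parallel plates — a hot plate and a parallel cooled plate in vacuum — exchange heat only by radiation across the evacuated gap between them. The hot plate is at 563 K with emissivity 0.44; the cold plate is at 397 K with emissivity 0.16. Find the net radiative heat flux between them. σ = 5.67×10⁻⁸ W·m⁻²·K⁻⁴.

For two infinite grey parallel plates, q = σ(T₁⁴ − T₂⁴)/(1/ε₁ + 1/ε₂ − 1).
T₁⁴ − T₂⁴ = 1.005×10¹¹ − 2.484×10¹⁰ = 7.563×10¹⁰ K⁴.
1/ε₁ + 1/ε₂ − 1 = 2.273 + 6.250 − 1 = 7.523.
q = 5.67×10⁻⁸ × 7.563×10¹⁰ / 7.523.

q ≈ 570 W/m²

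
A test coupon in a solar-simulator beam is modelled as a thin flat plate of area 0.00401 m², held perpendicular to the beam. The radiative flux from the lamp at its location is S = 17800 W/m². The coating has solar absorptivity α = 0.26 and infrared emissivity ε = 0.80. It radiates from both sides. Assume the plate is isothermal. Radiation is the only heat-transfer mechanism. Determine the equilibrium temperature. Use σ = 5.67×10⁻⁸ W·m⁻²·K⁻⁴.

T ≈ 475 K

At equilibrium, absorbed power = emitted power.
Absorbing cross-section = A = 0.004010 m²; emitting surface = 2A = 0.008020 m² (ratio 2).
αS·A_cross = εσ·A_surf·T⁴  ⇒  T⁴ = αS/(ε·2σ).
T⁴ = 0.260·17800/(0.80·2·5.67×10⁻⁸) = 5.101×10¹⁰ K⁴.
T = (5.101×10¹⁰)^(1/4).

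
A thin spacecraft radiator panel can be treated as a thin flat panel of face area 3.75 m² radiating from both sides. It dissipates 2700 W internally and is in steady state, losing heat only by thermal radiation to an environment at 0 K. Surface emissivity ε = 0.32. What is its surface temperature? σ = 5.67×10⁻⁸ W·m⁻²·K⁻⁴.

Steady state: internal power = radiated power, P = εσA T⁴.
Radiating area A = 2·3.75 = 7.500 m².
T⁴ = P/(εσA) = 2700/(0.32·5.67×10⁻⁸·7.500) = 1.984×10¹⁰ K⁴.
T = (1.984×10¹⁰)^(1/4).

T ≈ 375 K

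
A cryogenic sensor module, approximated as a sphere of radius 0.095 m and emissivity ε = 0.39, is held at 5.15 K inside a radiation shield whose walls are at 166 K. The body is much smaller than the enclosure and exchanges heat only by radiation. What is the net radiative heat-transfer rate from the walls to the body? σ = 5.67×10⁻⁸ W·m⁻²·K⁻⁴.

For a small grey body in a large enclosure: P_net = εσA(T_body⁴ − T_wall⁴).
A = 4πr² = 0.1134 m²; T_body⁴ − T_wall⁴ = 703.4 − 7.593×10⁸ = -7.593×10⁸ K⁴.
|P_net| = 0.39·5.67×10⁻⁸·0.1134·7.593×10⁸.

P_net ≈ 1.90 W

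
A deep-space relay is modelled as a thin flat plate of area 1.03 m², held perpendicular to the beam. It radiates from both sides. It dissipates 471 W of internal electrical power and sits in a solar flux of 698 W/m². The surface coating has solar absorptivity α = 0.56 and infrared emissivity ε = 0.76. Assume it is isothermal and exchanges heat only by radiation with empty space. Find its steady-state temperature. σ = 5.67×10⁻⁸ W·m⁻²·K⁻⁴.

At steady state, absorbed solar power + internal power = radiated power.
Absorbed: α·S·A_cross = 0.56·698·1.030 = 402.6 W (cross-section A).
Total input = 402.6 + 471 = 873.6 W.
Radiated: εσ·A_surf·T⁴ with A_surf = 2A = 2.060 m².
T⁴ = 873.6/(0.76·5.67×10⁻⁸·2.060) = 9.841×10⁹ K⁴.

T ≈ 315 K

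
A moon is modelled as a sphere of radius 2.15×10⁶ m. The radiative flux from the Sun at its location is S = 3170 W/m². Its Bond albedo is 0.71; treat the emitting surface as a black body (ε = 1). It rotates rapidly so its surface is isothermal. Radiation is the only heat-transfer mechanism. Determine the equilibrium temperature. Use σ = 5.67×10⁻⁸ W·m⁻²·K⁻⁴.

At equilibrium, absorbed power = emitted power.
Absorbing cross-section = πr² = 1.452×10¹³ m²; emitting surface = 4πr² = 5.809×10¹³ m² (ratio 4).
(1−a)S·A_cross = εσ·A_surf·T⁴  ⇒  T⁴ = (1−a)S/(4σ).
T⁴ = 0.290·3170/(4·5.67×10⁻⁸) = 4.053×10⁹ K⁴.
T = (4.053×10⁹)^(1/4).

T ≈ 252 K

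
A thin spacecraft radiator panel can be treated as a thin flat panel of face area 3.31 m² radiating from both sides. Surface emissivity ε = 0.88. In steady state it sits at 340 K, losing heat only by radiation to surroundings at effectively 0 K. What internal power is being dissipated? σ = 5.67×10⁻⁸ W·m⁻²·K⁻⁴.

P ≈ 4410 W

Steady state: P = εσA T⁴.
A = 2·3.31 = 6.620 m²; T⁴ = (340)⁴ = 1.336×10¹⁰ K⁴.
P = 0.88 × 5.67×10⁻⁸ × 6.620 × 1.336×10¹⁰.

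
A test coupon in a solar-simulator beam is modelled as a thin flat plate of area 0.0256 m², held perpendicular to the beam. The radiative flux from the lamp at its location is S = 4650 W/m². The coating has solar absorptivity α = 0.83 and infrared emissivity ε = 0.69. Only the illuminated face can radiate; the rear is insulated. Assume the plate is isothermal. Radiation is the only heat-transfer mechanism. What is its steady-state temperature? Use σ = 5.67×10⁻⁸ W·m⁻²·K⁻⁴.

At equilibrium, absorbed power = emitted power.
Absorbing cross-section = A = 0.02560 m²; emitting surface = A = 0.02560 m² (ratio 1).
αS·A_cross = εσ·A_surf·T⁴  ⇒  T⁴ = αS/(ε·1σ).
T⁴ = 0.830·4650/(0.69·1·5.67×10⁻⁸) = 9.865×10¹⁰ K⁴.
T = (9.865×10¹⁰)^(1/4).

T ≈ 560 K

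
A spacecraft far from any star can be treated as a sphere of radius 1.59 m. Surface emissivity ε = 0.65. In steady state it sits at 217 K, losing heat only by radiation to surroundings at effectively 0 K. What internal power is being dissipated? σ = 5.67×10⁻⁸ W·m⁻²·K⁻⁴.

P ≈ 2600 W

Steady state: P = εσA T⁴.
A = 4πr² = 31.77 m²; T⁴ = (217)⁴ = 2.217×10⁹ K⁴.
P = 0.65 × 5.67×10⁻⁸ × 31.77 × 2.217×10⁹.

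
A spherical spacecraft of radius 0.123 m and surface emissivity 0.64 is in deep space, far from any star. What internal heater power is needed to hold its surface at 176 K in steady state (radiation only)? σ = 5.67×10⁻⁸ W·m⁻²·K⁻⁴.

P = εσ·4πr²·T⁴.
4πr² = 0.1901 m²; T⁴ = 9.595×10⁸ K⁴.
P = 0.64·5.67×10⁻⁸·0.1901·9.595×10⁸.

P ≈ 6.62 W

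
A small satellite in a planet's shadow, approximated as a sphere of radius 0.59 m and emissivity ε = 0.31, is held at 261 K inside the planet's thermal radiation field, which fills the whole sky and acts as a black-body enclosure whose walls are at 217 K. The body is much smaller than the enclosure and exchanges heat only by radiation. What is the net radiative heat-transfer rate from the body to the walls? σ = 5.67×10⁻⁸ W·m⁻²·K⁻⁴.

For a small grey body in a large enclosure: P_net = εσA(T_body⁴ − T_wall⁴).
A = 4πr² = 4.374 m²; T_body⁴ − T_wall⁴ = 4.640×10⁹ − 2.217×10⁹ = 2.423×10⁹ K⁴.
|P_net| = 0.31·5.67×10⁻⁸·4.374·2.423×10⁹.

P_net ≈ 186 W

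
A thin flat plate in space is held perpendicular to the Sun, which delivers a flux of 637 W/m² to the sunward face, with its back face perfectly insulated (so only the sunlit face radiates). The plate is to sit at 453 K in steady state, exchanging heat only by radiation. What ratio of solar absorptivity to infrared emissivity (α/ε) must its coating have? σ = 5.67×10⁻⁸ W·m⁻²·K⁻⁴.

α/ε ≈ 3.75

Balance: αS·A = εσ·1A·T⁴ ⇒ α/ε = σT⁴/S.
α/ε = 5.67×10⁻⁸·(453)⁴/637 = 5.67×10⁻⁸·4.211×10¹⁰/637.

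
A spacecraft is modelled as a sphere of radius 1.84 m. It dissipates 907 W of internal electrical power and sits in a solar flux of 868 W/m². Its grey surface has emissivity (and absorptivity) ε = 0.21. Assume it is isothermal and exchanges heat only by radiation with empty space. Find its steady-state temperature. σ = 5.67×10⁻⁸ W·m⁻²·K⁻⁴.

T ≈ 274 K

At steady state, absorbed solar power + internal power = radiated power.
Absorbed: α·S·A_cross = 0.21·868·10.64 = 1939 W (cross-section πr²).
Total input = 1939 + 907 = 2846 W.
Radiated: εσ·A_surf·T⁴ with A_surf = 4πr² = 42.54 m².
T⁴ = 2846/(0.21·5.67×10⁻⁸·42.54) = 5.618×10⁹ K⁴.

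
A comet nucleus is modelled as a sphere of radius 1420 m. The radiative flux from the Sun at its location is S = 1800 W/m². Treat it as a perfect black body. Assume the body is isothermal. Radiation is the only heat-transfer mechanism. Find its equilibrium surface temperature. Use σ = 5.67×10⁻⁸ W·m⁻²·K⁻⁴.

At equilibrium, absorbed power = emitted power.
Absorbing cross-section = πr² = 6.335×10⁶ m²; emitting surface = 4πr² = 2.534×10⁷ m² (ratio 4).
S·A_cross = εσ·A_surf·T⁴  ⇒  T⁴ = S/(4σ).
T⁴ = 1.00·1800/(4·5.67×10⁻⁸) = 7.937×10⁹ K⁴.
T = (7.937×10⁹)^(1/4).

T ≈ 298 K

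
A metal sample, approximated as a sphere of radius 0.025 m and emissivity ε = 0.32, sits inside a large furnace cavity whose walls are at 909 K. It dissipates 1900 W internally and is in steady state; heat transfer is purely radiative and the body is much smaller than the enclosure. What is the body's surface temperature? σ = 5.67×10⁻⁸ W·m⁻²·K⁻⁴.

T ≈ 1930 K

For a small grey body in a large enclosure, net radiated power = εσA(T⁴ − T_w⁴).
Steady state: P = εσA(T⁴ − T_w⁴) with A = 4πr² = 0.007854 m².
T⁴ = P/(εσA) + T_w⁴ = 1900/(0.32·5.67×10⁻⁸·0.007854) + (909)⁴
    = 1.333×10¹³ + 6.827×10¹¹ = 1.402×10¹³ K⁴.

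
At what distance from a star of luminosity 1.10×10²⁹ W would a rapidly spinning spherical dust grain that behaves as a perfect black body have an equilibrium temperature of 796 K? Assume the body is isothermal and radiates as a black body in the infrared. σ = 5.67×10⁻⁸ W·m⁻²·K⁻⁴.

For an isothermal black-emitting sphere, (1−a)S·πr² = σ·4πr²·T⁴ ⇒ S = 4σT⁴/(1−a).
S = 4·5.67×10⁻⁸·(796)⁴/1.00 = 91050 W/m².
Flux falls as S = L/(4πd²), so d = √(L/(4πS)) = √(1.10×10²⁹/(4π·91050)).

d ≈ 3.10×10¹¹ m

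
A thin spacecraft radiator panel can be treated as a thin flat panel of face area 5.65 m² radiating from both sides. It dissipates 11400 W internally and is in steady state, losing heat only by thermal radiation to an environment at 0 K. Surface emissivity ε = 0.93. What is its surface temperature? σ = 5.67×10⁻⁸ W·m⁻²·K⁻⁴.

T ≈ 372 K

Steady state: internal power = radiated power, P = εσA T⁴.
Radiating area A = 2·5.65 = 11.30 m².
T⁴ = P/(εσA) = 11400/(0.93·5.67×10⁻⁸·11.30) = 1.913×10¹⁰ K⁴.
T = (1.913×10¹⁰)^(1/4).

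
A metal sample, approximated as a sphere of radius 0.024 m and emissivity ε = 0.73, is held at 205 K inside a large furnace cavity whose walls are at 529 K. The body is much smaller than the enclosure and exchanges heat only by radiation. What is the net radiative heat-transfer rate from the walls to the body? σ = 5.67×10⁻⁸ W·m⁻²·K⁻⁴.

For a small grey body in a large enclosure: P_net = εσA(T_body⁴ − T_wall⁴).
A = 4πr² = 0.007238 m²; T_body⁴ − T_wall⁴ = 1.766×10⁹ − 7.831×10¹⁰ = -7.654×10¹⁰ K⁴.
|P_net| = 0.73·5.67×10⁻⁸·0.007238·7.654×10¹⁰.

P_net ≈ 22.9 W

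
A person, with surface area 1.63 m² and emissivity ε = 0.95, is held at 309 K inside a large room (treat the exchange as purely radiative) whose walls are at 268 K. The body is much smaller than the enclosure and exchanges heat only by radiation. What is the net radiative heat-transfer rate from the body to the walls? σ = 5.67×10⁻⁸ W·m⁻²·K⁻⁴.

P_net ≈ 348 W

For a small grey body in a large enclosure: P_net = εσA(T_body⁴ − T_wall⁴).
A = 1.63 m²; T_body⁴ − T_wall⁴ = 9.117×10⁹ − 5.159×10⁹ = 3.958×10⁹ K⁴.
|P_net| = 0.95·5.67×10⁻⁸·1.630·3.958×10⁹.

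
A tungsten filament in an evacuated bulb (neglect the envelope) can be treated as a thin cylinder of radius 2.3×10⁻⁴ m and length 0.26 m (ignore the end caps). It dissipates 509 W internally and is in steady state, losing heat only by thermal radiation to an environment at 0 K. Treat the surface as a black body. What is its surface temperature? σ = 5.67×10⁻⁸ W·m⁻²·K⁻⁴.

Steady state: internal power = radiated power, P = εσA T⁴.
Radiating area A = 2πrL = 3.757×10⁻⁴ m².
T⁴ = P/(εσA) = 509/(1.0·5.67×10⁻⁸·3.757×10⁻⁴) = 2.389×10¹³ K⁴.
T = (2.389×10¹³)^(1/4).

T ≈ 2210 K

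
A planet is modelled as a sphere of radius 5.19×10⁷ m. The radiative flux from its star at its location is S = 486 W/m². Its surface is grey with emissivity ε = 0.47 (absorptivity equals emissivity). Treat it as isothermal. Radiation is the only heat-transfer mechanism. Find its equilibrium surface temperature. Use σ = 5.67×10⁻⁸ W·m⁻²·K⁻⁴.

T ≈ 215 K

At equilibrium, absorbed power = emitted power.
Absorbing cross-section = πr² = 8.462×10¹⁵ m²; emitting surface = 4πr² = 3.385×10¹⁶ m² (ratio 4).
εS·A_cross = εσ·A_surf·T⁴  ⇒  T⁴ = S/(4σ)   (ε cancels).
T⁴ = 486/(4·5.67×10⁻⁸) = 2.143×10⁹ K⁴.
T = (2.143×10⁹)^(1/4).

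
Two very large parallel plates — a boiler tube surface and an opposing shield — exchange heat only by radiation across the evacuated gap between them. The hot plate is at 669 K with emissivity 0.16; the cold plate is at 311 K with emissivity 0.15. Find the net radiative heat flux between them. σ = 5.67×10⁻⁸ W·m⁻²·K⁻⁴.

For two infinite grey parallel plates, q = σ(T₁⁴ − T₂⁴)/(1/ε₁ + 1/ε₂ − 1).
T₁⁴ − T₂⁴ = 2.003×10¹¹ − 9.355×10⁹ = 1.910×10¹¹ K⁴.
1/ε₁ + 1/ε₂ − 1 = 6.250 + 6.667 − 1 = 11.92.
q = 5.67×10⁻⁸ × 1.910×10¹¹ / 11.92.

q ≈ 909 W/m²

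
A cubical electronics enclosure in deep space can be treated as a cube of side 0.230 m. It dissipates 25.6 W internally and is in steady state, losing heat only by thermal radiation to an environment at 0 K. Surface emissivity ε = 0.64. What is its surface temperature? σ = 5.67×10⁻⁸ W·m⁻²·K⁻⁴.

Steady state: internal power = radiated power, P = εσA T⁴.
Radiating area A = 6L² = 0.3174 m².
T⁴ = P/(εσA) = 25.6/(0.64·5.67×10⁻⁸·0.3174) = 2.223×10⁹ K⁴.
T = (2.223×10⁹)^(1/4).

T ≈ 217 K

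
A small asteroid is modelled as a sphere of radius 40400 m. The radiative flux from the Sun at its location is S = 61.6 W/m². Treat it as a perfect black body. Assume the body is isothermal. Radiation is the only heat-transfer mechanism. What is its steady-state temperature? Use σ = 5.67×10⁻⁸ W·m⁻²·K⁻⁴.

T ≈ 128 K

At equilibrium, absorbed power = emitted power.
Absorbing cross-section = πr² = 5.128×10⁹ m²; emitting surface = 4πr² = 2.051×10¹⁰ m² (ratio 4).
S·A_cross = εσ·A_surf·T⁴  ⇒  T⁴ = S/(4σ).
T⁴ = 1.00·61.6/(4·5.67×10⁻⁸) = 2.716×10⁸ K⁴.
T = (2.716×10⁸)^(1/4).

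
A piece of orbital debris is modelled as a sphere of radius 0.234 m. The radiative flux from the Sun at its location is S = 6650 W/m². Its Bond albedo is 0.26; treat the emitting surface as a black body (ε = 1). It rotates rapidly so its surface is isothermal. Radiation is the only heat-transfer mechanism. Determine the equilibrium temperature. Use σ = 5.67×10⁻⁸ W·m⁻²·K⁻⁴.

At equilibrium, absorbed power = emitted power.
Absorbing cross-section = πr² = 0.1720 m²; emitting surface = 4πr² = 0.6881 m² (ratio 4).
(1−a)S·A_cross = εσ·A_surf·T⁴  ⇒  T⁴ = (1−a)S/(4σ).
T⁴ = 0.740·6650/(4·5.67×10⁻⁸) = 2.170×10¹⁰ K⁴.
T = (2.170×10¹⁰)^(1/4).

T ≈ 384 K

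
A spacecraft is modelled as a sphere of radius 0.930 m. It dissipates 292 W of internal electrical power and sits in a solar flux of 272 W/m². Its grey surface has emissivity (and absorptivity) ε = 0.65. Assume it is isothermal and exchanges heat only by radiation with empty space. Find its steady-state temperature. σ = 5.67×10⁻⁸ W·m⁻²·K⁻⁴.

T ≈ 210 K

At steady state, absorbed solar power + internal power = radiated power.
Absorbed: α·S·A_cross = 0.65·272·2.717 = 480.4 W (cross-section πr²).
Total input = 480.4 + 292 = 772.4 W.
Radiated: εσ·A_surf·T⁴ with A_surf = 4πr² = 10.87 m².
T⁴ = 772.4/(0.65·5.67×10⁻⁸·10.87) = 1.928×10⁹ K⁴.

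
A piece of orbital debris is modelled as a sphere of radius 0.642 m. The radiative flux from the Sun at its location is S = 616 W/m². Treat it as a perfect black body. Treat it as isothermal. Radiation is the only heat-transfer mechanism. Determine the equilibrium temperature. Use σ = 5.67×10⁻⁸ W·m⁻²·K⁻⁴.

T ≈ 228 K

At equilibrium, absorbed power = emitted power.
Absorbing cross-section = πr² = 1.295 m²; emitting surface = 4πr² = 5.179 m² (ratio 4).
S·A_cross = εσ·A_surf·T⁴  ⇒  T⁴ = S/(4σ).
T⁴ = 1.00·616/(4·5.67×10⁻⁸) = 2.716×10⁹ K⁴.
T = (2.716×10⁹)^(1/4).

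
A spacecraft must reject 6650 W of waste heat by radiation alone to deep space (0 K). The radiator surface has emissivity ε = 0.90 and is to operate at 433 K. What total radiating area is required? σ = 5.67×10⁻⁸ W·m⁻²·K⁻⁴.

P = εσA T⁴ ⇒ A = P/(εσT⁴).
T⁴ = 3.515×10¹⁰ K⁴.
A = 6650/(0.90 × 5.67×10⁻⁸ × 3.515×10¹⁰).

A ≈ 3.71 m²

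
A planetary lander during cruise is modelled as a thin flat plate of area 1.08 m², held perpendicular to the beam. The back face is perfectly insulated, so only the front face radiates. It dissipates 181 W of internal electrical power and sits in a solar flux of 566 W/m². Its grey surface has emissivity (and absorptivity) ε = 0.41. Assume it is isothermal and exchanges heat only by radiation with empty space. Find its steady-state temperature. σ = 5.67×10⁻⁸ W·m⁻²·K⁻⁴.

At steady state, absorbed solar power + internal power = radiated power.
Absorbed: α·S·A_cross = 0.41·566·1.080 = 250.6 W (cross-section A).
Total input = 250.6 + 181 = 431.6 W.
Radiated: εσ·A_surf·T⁴ with A_surf = A = 1.080 m².
T⁴ = 431.6/(0.41·5.67×10⁻⁸·1.080) = 1.719×10¹⁰ K⁴.

T ≈ 362 K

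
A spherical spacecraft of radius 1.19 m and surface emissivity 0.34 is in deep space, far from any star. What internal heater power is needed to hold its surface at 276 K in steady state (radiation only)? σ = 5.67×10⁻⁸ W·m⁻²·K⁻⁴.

P = εσ·4πr²·T⁴.
4πr² = 17.80 m²; T⁴ = 5.803×10⁹ K⁴.
P = 0.34·5.67×10⁻⁸·17.80·5.803×10⁹.

P ≈ 1990 W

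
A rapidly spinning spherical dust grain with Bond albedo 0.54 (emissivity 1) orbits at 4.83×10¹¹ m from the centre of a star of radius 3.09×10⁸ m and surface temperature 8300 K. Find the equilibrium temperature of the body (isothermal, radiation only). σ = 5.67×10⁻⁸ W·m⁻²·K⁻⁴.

T ≈ 122 K

The star's surface emits σT_*⁴; at distance d the flux is S = σT_*⁴(R_*/d)².
S = 5.67×10⁻⁸·(8300)⁴·(3.09×10⁸/4.83×10¹¹)² = 110.1 W/m².
For an isothermal sphere T⁴ = (1−a)S/(4σ) = 2.234×10⁸ K⁴.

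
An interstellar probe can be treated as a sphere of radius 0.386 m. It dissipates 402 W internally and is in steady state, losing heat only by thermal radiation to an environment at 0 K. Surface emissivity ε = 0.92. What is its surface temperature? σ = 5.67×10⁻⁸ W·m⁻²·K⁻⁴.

T ≈ 253 K

Steady state: internal power = radiated power, P = εσA T⁴.
Radiating area A = 4πr² = 1.872 m².
T⁴ = P/(εσA) = 402/(0.92·5.67×10⁻⁸·1.872) = 4.116×10⁹ K⁴.
T = (4.116×10⁹)^(1/4).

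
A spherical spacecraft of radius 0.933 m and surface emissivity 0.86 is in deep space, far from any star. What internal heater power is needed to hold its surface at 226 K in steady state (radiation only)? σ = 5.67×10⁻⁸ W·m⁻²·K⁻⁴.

P = εσ·4πr²·T⁴.
4πr² = 10.94 m²; T⁴ = 2.609×10⁹ K⁴.
P = 0.86·5.67×10⁻⁸·10.94·2.609×10⁹.

P ≈ 1390 W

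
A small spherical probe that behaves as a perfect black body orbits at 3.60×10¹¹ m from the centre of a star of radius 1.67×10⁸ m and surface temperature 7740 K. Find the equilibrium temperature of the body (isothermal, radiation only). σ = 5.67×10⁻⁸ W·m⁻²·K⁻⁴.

T ≈ 118 K

The star's surface emits σT_*⁴; at distance d the flux is S = σT_*⁴(R_*/d)².
S = 5.67×10⁻⁸·(7740)⁴·(1.67×10⁸/3.60×10¹¹)² = 43.79 W/m².
For an isothermal sphere T⁴ = (1−a)S/(4σ) = 1.931×10⁸ K⁴.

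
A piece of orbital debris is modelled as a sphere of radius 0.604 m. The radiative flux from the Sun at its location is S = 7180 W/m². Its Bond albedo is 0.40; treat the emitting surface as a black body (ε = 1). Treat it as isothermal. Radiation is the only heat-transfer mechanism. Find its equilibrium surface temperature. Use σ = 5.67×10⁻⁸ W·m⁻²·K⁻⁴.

T ≈ 371 K

At equilibrium, absorbed power = emitted power.
Absorbing cross-section = πr² = 1.146 m²; emitting surface = 4πr² = 4.584 m² (ratio 4).
(1−a)S·A_cross = εσ·A_surf·T⁴  ⇒  T⁴ = (1−a)S/(4σ).
T⁴ = 0.600·7180/(4·5.67×10⁻⁸) = 1.899×10¹⁰ K⁴.
T = (1.899×10¹⁰)^(1/4).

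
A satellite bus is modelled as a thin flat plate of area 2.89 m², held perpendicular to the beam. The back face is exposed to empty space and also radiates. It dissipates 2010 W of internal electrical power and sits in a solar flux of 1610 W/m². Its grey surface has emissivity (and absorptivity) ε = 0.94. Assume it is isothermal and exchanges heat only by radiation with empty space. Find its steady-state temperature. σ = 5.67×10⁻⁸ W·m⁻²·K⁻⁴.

At steady state, absorbed solar power + internal power = radiated power.
Absorbed: α·S·A_cross = 0.94·1610·2.890 = 4374 W (cross-section A).
Total input = 4374 + 2010 = 6384 W.
Radiated: εσ·A_surf·T⁴ with A_surf = 2A = 5.780 m².
T⁴ = 6384/(0.94·5.67×10⁻⁸·5.780) = 2.072×10¹⁰ K⁴.

T ≈ 379 K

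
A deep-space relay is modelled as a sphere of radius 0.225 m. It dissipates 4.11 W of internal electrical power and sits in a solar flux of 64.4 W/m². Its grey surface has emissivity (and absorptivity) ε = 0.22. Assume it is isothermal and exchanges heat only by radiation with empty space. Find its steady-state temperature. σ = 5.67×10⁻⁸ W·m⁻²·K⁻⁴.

At steady state, absorbed solar power + internal power = radiated power.
Absorbed: α·S·A_cross = 0.22·64.4·0.1590 = 2.253 W (cross-section πr²).
Total input = 2.253 + 4.11 = 6.363 W.
Radiated: εσ·A_surf·T⁴ with A_surf = 4πr² = 0.6362 m².
T⁴ = 6.363/(0.22·5.67×10⁻⁸·0.6362) = 8.019×10⁸ K⁴.

T ≈ 168 K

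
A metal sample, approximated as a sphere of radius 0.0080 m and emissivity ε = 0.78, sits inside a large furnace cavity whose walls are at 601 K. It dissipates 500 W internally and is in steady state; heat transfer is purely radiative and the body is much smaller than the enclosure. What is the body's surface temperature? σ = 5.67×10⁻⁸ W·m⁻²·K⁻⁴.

For a small grey body in a large enclosure, net radiated power = εσA(T⁴ − T_w⁴).
Steady state: P = εσA(T⁴ − T_w⁴) with A = 4πr² = 8.042×10⁻⁴ m².
T⁴ = P/(εσA) + T_w⁴ = 500/(0.78·5.67×10⁻⁸·8.042×10⁻⁴) + (601)⁴
    = 1.406×10¹³ + 1.305×10¹¹ = 1.419×10¹³ K⁴.

T ≈ 1940 K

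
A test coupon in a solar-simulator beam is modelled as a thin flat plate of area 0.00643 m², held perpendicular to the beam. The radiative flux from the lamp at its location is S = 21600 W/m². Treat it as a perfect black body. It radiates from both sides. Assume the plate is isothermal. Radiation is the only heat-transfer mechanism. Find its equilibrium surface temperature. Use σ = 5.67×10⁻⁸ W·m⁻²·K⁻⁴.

T ≈ 661 K

At equilibrium, absorbed power = emitted power.
Absorbing cross-section = A = 0.006430 m²; emitting surface = 2A = 0.01286 m² (ratio 2).
S·A_cross = εσ·A_surf·T⁴  ⇒  T⁴ = S/(2σ).
T⁴ = 1.00·21600/(2·5.67×10⁻⁸) = 1.905×10¹¹ K⁴.
T = (1.905×10¹¹)^(1/4).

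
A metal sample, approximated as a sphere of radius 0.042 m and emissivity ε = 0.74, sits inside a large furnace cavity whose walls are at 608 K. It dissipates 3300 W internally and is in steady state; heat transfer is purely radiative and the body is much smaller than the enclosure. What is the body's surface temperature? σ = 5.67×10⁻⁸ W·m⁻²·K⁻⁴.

T ≈ 1390 K

For a small grey body in a large enclosure, net radiated power = εσA(T⁴ − T_w⁴).
Steady state: P = εσA(T⁴ − T_w⁴) with A = 4πr² = 0.02217 m².
T⁴ = P/(εσA) + T_w⁴ = 3300/(0.74·5.67×10⁻⁸·0.02217) + (608)⁴
    = 3.548×10¹² + 1.367×10¹¹ = 3.685×10¹² K⁴.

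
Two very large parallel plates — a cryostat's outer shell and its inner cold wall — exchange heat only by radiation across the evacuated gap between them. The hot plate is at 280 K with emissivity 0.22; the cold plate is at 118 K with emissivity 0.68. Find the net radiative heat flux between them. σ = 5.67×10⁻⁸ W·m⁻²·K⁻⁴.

For two infinite grey parallel plates, q = σ(T₁⁴ − T₂⁴)/(1/ε₁ + 1/ε₂ − 1).
T₁⁴ − T₂⁴ = 6.147×10⁹ − 1.939×10⁸ = 5.953×10⁹ K⁴.
1/ε₁ + 1/ε₂ − 1 = 4.545 + 1.471 − 1 = 5.016.
q = 5.67×10⁻⁸ × 5.953×10⁹ / 5.016.

q ≈ 67.3 W/m²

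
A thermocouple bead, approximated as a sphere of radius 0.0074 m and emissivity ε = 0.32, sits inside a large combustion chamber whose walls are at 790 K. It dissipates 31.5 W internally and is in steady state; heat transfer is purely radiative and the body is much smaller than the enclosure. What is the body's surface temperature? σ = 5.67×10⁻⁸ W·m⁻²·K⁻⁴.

T ≈ 1310 K

For a small grey body in a large enclosure, net radiated power = εσA(T⁴ − T_w⁴).
Steady state: P = εσA(T⁴ − T_w⁴) with A = 4πr² = 6.881×10⁻⁴ m².
T⁴ = P/(εσA) + T_w⁴ = 31.5/(0.32·5.67×10⁻⁸·6.881×10⁻⁴) + (790)⁴
    = 2.523×10¹² + 3.895×10¹¹ = 2.912×10¹² K⁴.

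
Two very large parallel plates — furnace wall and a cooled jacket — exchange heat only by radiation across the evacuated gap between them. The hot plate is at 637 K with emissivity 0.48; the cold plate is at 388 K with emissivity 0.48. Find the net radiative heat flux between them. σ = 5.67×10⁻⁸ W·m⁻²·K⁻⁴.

For two infinite grey parallel plates, q = σ(T₁⁴ − T₂⁴)/(1/ε₁ + 1/ε₂ − 1).
T₁⁴ − T₂⁴ = 1.646×10¹¹ − 2.266×10¹⁰ = 1.420×10¹¹ K⁴.
1/ε₁ + 1/ε₂ − 1 = 2.083 + 2.083 − 1 = 3.167.
q = 5.67×10⁻⁸ × 1.420×10¹¹ / 3.167.

q ≈ 2540 W/m²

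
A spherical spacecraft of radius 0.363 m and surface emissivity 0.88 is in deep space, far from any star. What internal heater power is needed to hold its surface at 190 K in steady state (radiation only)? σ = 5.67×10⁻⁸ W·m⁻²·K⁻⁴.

P = εσ·4πr²·T⁴.
4πr² = 1.656 m²; T⁴ = 1.303×10⁹ K⁴.
P = 0.88·5.67×10⁻⁸·1.656·1.303×10⁹.

P ≈ 108 W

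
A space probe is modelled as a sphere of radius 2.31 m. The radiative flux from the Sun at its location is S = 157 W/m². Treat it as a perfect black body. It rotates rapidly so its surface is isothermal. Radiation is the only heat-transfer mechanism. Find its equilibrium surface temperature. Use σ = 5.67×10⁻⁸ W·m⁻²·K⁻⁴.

At equilibrium, absorbed power = emitted power.
Absorbing cross-section = πr² = 16.76 m²; emitting surface = 4πr² = 67.06 m² (ratio 4).
S·A_cross = εσ·A_surf·T⁴  ⇒  T⁴ = S/(4σ).
T⁴ = 1.00·157/(4·5.67×10⁻⁸) = 6.922×10⁸ K⁴.
T = (6.922×10⁸)^(1/4).

T ≈ 162 K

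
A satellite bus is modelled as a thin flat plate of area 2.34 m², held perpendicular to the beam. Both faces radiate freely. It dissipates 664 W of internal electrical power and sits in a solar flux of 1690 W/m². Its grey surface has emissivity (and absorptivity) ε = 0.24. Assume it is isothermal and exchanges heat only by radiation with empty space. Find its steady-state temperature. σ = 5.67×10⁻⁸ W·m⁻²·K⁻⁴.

T ≈ 399 K

At steady state, absorbed solar power + internal power = radiated power.
Absorbed: α·S·A_cross = 0.24·1690·2.340 = 949.1 W (cross-section A).
Total input = 949.1 + 664 = 1613 W.
Radiated: εσ·A_surf·T⁴ with A_surf = 2A = 4.680 m².
T⁴ = 1613/(0.24·5.67×10⁻⁸·4.680) = 2.533×10¹⁰ K⁴.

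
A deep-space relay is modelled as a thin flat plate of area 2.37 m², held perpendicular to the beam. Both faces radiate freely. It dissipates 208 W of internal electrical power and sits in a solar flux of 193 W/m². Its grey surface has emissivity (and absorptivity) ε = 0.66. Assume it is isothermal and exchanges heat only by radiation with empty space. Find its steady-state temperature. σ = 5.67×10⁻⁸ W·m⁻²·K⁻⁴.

T ≈ 232 K

At steady state, absorbed solar power + internal power = radiated power.
Absorbed: α·S·A_cross = 0.66·193·2.370 = 301.9 W (cross-section A).
Total input = 301.9 + 208 = 509.9 W.
Radiated: εσ·A_surf·T⁴ with A_surf = 2A = 4.740 m².
T⁴ = 509.9/(0.66·5.67×10⁻⁸·4.740) = 2.875×10⁹ K⁴.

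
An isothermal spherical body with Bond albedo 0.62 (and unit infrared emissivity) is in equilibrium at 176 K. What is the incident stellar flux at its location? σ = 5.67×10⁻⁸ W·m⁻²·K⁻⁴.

(1−a)S·πr² = σ·4πr²·T⁴ ⇒ S = 4σT⁴/(1−a).
S = 4·5.67×10⁻⁸·9.595×10⁸/0.380.

S ≈ 573 W/m²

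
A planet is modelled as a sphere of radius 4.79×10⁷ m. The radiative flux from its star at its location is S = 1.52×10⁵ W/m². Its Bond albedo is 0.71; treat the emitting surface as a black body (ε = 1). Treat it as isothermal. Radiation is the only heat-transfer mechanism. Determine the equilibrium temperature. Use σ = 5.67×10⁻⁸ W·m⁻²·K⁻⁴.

T ≈ 664 K

At equilibrium, absorbed power = emitted power.
Absorbing cross-section = πr² = 7.208×10¹⁵ m²; emitting surface = 4πr² = 2.883×10¹⁶ m² (ratio 4).
(1−a)S·A_cross = εσ·A_surf·T⁴  ⇒  T⁴ = (1−a)S/(4σ).
T⁴ = 0.290·1.52×10⁵/(4·5.67×10⁻⁸) = 1.944×10¹¹ K⁴.
T = (1.944×10¹¹)^(1/4).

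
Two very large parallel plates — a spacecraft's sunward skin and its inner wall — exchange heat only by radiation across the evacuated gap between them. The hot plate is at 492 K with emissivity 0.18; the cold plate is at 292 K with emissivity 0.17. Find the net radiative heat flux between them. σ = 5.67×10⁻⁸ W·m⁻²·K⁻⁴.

For two infinite grey parallel plates, q = σ(T₁⁴ − T₂⁴)/(1/ε₁ + 1/ε₂ − 1).
T₁⁴ − T₂⁴ = 5.859×10¹⁰ − 7.270×10⁹ = 5.133×10¹⁰ K⁴.
1/ε₁ + 1/ε₂ − 1 = 5.556 + 5.882 − 1 = 10.44.
q = 5.67×10⁻⁸ × 5.133×10¹⁰ / 10.44.

q ≈ 279 W/m²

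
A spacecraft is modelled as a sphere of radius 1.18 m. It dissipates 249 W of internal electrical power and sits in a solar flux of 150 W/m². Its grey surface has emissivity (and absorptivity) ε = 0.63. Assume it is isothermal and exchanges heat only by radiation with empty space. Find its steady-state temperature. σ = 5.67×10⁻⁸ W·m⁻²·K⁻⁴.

T ≈ 180 K

At steady state, absorbed solar power + internal power = radiated power.
Absorbed: α·S·A_cross = 0.63·150·4.374 = 413.4 W (cross-section πr²).
Total input = 413.4 + 249 = 662.4 W.
Radiated: εσ·A_surf·T⁴ with A_surf = 4πr² = 17.50 m².
T⁴ = 662.4/(0.63·5.67×10⁻⁸·17.50) = 1.060×10⁹ K⁴.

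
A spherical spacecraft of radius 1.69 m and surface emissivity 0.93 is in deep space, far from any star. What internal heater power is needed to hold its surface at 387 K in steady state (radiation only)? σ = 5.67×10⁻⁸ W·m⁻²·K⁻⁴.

P ≈ 42500 W

P = εσ·4πr²·T⁴.
4πr² = 35.89 m²; T⁴ = 2.243×10¹⁰ K⁴.
P = 0.93·5.67×10⁻⁸·35.89·2.243×10¹⁰.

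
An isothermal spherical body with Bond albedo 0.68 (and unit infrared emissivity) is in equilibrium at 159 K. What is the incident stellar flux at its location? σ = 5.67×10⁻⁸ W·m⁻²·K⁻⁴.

(1−a)S·πr² = σ·4πr²·T⁴ ⇒ S = 4σT⁴/(1−a).
S = 4·5.67×10⁻⁸·6.391×10⁸/0.320.

S ≈ 453 W/m²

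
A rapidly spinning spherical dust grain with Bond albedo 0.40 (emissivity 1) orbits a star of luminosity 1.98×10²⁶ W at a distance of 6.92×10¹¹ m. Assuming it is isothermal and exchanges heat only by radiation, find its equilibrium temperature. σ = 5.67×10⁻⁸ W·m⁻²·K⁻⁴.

First find the stellar flux at distance d: S = L/(4πd²) = 1.98×10²⁶/(4π·(6.92×10¹¹)²) = 32.90 W/m².
For an isothermal sphere, absorbed (1−a)S·πr² = emitted σ·4πr²·T⁴, so T⁴ = (1−a)S/(4σ).
T⁴ = 0.600·32.90/(4·5.67×10⁻⁸) = 8.705×10⁷ K⁴.

T ≈ 96.6 K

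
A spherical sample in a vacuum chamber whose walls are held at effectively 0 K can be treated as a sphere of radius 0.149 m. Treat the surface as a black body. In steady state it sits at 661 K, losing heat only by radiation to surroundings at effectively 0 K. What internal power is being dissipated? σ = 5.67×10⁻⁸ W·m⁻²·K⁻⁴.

Steady state: P = εσA T⁴.
A = 4πr² = 0.2790 m²; T⁴ = (661)⁴ = 1.909×10¹¹ K⁴.
P = 1.0 × 5.67×10⁻⁸ × 0.2790 × 1.909×10¹¹.

P ≈ 3020 W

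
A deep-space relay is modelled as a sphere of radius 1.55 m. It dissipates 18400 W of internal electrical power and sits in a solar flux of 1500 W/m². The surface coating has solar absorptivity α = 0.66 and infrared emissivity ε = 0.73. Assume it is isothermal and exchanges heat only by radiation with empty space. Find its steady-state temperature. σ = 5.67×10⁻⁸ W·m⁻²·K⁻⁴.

At steady state, absorbed solar power + internal power = radiated power.
Absorbed: α·S·A_cross = 0.66·1500·7.548 = 7472 W (cross-section πr²).
Total input = 7472 + 18400 = 25870 W.
Radiated: εσ·A_surf·T⁴ with A_surf = 4πr² = 30.19 m².
T⁴ = 25870/(0.73·5.67×10⁻⁸·30.19) = 2.070×10¹⁰ K⁴.

T ≈ 379 K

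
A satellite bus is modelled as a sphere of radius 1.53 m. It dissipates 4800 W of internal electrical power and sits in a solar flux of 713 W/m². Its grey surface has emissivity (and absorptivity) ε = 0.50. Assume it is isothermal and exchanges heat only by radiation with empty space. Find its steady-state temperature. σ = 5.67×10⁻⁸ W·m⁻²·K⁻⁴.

T ≈ 307 K

At steady state, absorbed solar power + internal power = radiated power.
Absorbed: α·S·A_cross = 0.50·713·7.354 = 2622 W (cross-section πr²).
Total input = 2622 + 4800 = 7422 W.
Radiated: εσ·A_surf·T⁴ with A_surf = 4πr² = 29.42 m².
T⁴ = 7422/(0.50·5.67×10⁻⁸·29.42) = 8.899×10⁹ K⁴.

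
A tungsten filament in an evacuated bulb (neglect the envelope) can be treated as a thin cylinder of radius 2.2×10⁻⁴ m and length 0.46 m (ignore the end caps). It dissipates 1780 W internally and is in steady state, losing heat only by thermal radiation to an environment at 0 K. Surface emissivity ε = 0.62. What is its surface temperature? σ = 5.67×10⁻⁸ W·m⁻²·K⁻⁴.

Steady state: internal power = radiated power, P = εσA T⁴.
Radiating area A = 2πrL = 6.359×10⁻⁴ m².
T⁴ = P/(εσA) = 1780/(0.62·5.67×10⁻⁸·6.359×10⁻⁴) = 7.963×10¹³ K⁴.
T = (7.963×10¹³)^(1/4).

T ≈ 2990 K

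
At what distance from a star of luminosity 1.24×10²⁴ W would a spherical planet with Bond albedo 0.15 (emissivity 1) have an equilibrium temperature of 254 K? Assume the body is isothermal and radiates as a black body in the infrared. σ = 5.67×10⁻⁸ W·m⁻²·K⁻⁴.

For an isothermal black-emitting sphere, (1−a)S·πr² = σ·4πr²·T⁴ ⇒ S = 4σT⁴/(1−a).
S = 4·5.67×10⁻⁸·(254)⁴/0.850 = 1111 W/m².
Flux falls as S = L/(4πd²), so d = √(L/(4πS)) = √(1.24×10²⁴/(4π·1111)).

d ≈ 9.43×10⁹ m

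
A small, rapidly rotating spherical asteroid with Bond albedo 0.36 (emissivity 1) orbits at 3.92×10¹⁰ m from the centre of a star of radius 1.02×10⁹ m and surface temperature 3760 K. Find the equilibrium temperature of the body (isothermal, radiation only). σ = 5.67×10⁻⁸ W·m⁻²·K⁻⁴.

T ≈ 384 K

The star's surface emits σT_*⁴; at distance d the flux is S = σT_*⁴(R_*/d)².
S = 5.67×10⁻⁸·(3760)⁴·(1.02×10⁹/3.92×10¹⁰)² = 7673 W/m².
For an isothermal sphere T⁴ = (1−a)S/(4σ) = 2.165×10¹⁰ K⁴.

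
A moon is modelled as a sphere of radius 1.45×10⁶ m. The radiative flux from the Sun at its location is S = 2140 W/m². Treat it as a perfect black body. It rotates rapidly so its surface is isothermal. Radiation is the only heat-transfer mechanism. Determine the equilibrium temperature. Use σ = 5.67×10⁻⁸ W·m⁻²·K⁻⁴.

T ≈ 312 K

At equilibrium, absorbed power = emitted power.
Absorbing cross-section = πr² = 6.605×10¹² m²; emitting surface = 4πr² = 2.642×10¹³ m² (ratio 4).
S·A_cross = εσ·A_surf·T⁴  ⇒  T⁴ = S/(4σ).
T⁴ = 1.00·2140/(4·5.67×10⁻⁸) = 9.436×10⁹ K⁴.
T = (9.436×10⁹)^(1/4).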